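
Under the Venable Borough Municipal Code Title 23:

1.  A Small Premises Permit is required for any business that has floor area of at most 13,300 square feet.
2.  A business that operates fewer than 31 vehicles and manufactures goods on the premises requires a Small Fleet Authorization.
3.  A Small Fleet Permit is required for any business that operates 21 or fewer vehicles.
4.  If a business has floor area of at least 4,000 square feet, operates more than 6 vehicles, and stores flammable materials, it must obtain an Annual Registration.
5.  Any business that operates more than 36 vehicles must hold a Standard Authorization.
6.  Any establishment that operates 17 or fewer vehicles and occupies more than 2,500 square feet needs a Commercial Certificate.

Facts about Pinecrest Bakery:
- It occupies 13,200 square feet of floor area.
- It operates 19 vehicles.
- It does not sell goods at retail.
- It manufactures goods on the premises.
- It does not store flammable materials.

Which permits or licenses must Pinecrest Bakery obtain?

1. floor area 13,200 square feet ≤ 13,300 square feet → Small Premises Permit required.
2. vehicles 19 < 31; manufactures goods on the premises → Small Fleet Authorization required.
3. vehicles 19 ≤ 21 → Small Fleet Permit required.
4. floor area 13,200 square feet ≥ 4,000 square feet; vehicles 19 > 6; does not store flammable materials → Annual Registration not required.
5. vehicles 19 ≤ 36 → Standard Authorization not required.
6. vehicles 19 > 17; floor area 13,200 square feet > 2,500 square feet → Commercial Certificate not required.

Small Fleet Authorization, Small Fleet Permit, Small Premises Permit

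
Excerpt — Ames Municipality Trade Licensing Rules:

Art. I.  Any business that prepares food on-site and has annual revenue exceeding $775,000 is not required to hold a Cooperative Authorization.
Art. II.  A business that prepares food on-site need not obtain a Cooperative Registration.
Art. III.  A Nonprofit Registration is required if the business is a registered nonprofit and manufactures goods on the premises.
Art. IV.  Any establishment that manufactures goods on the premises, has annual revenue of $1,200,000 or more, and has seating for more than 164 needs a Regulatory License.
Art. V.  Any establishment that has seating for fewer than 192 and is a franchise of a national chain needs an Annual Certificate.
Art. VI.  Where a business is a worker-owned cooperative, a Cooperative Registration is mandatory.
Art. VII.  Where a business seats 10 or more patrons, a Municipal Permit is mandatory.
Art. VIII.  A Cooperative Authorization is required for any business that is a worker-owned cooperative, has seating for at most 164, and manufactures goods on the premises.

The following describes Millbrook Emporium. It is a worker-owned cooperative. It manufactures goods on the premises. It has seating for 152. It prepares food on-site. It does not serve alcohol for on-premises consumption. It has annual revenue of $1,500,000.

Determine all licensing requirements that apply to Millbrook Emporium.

Art. I. prepares food on-site; revenue $1,500,000 > $775,000 → exempt from Cooperative Authorization.
Art. II. prepares food on-site → exempt from Cooperative Registration.
Art. III. is a worker-owned cooperative (not: is a registered nonprofit); manufactures goods on the premises → Nonprofit Registration not required.
Art. IV. manufactures goods on the premises; revenue $1,500,000 ≥ $1,200,000; seating 152 ≤ 164 → Regulatory License not required.
Art. V. seating 152 < 192; is a worker-owned cooperative (not: is a franchise of a national chain) → Annual Certificate not required.
Art. VI. is a worker-owned cooperative → Cooperative Registration required.
Art. VII. seating 152 ≥ 10 → Municipal Permit required.
Art. VIII. is a worker-owned cooperative; seating 152 ≤ 164; manufactures goods on the premises → Cooperative Authorization required.

Municipal Permit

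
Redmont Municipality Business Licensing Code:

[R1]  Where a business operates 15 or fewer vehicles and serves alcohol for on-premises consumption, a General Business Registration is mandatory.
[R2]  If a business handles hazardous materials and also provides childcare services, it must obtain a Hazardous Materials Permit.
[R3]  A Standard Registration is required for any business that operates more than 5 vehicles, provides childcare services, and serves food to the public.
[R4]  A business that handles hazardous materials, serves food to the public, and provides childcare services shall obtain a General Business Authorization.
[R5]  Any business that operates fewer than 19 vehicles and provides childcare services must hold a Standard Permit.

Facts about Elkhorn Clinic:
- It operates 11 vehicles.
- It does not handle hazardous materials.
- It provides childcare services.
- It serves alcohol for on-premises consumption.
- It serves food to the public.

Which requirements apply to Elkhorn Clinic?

General Business Registration, Standard Permit, Standard Registration

[R1] vehicles 11 ≤ 15; serves alcohol for on-premises consumption → General Business Registration required.
[R2] does not handle hazardous materials; provides childcare services → Hazardous Materials Permit not required.
[R3] vehicles 11 > 5; provides childcare services; serves food to the public → Standard Registration required.
[R4] does not handle hazardous materials; serves food to the public; provides childcare services → General Business Authorization not required.
[R5] vehicles 11 < 19; provides childcare services → Standard Permit required.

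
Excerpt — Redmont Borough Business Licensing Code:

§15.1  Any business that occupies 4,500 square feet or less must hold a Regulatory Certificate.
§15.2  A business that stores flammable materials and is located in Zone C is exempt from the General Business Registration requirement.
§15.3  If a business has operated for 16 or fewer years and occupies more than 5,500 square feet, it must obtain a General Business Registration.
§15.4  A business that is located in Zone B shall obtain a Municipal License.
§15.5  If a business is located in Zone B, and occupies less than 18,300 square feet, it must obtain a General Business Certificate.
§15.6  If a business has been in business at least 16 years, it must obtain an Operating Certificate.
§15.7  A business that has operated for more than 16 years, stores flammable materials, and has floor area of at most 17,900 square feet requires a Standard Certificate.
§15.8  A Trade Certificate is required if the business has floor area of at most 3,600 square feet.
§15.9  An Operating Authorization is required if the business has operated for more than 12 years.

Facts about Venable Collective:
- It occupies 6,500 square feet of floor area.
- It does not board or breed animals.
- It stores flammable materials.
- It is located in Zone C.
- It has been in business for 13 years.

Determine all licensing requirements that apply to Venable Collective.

§15.1 floor area 6,500 square feet > 4,500 square feet → Regulatory Certificate not required.
§15.2 stores flammable materials; is located in Zone C → exempt from General Business Registration.
§15.3 years in business 13 ≤ 16; floor area 6,500 square feet > 5,500 square feet → General Business Registration required.
§15.4 is located in Zone C (not: is located in Zone B) → Municipal License not required.
§15.5 is located in Zone C (not: is located in Zone B); floor area 6,500 square feet < 18,300 square feet → General Business Certificate not required.
§15.6 years in business 13 < 16 → Operating Certificate not required.
§15.7 years in business 13 ≤ 16; stores flammable materials; floor area 6,500 square feet ≤ 17,900 square feet → Standard Certificate not required.
§15.8 floor area 6,500 square feet > 3,600 square feet → Trade Certificate not required.
§15.9 years in business 13 > 12 → Operating Authorization required.

Operating Authorization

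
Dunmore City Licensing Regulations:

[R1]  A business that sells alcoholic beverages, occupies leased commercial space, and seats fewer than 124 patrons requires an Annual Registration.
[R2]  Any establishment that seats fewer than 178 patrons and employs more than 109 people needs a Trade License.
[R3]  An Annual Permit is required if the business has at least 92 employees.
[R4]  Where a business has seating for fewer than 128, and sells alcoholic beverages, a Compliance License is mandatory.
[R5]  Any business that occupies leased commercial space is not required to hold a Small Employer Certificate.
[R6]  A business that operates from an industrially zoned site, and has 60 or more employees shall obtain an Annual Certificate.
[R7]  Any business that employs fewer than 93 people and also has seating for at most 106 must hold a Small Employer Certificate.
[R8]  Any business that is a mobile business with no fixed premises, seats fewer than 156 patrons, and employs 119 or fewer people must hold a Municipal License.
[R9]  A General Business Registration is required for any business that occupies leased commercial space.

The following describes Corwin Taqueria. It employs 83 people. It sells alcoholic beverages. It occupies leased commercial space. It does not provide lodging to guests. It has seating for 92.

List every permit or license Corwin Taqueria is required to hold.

Annual Registration, Compliance License, General Business Registration

[R1] sells alcoholic beverages; occupies leased commercial space; seating 92 < 124 → Annual Registration required.
[R2] seating 92 < 178; employees 83 ≤ 109 → Trade License not required.
[R3] employees 83 < 92 → Annual Permit not required.
[R4] seating 92 < 128; sells alcoholic beverages → Compliance License required.
[R5] occupies leased commercial space → exempt from Small Employer Certificate.
[R6] occupies leased commercial space (not: operates from an industrially zoned site); employees 83 ≥ 60 → Annual Certificate not required.
[R7] employees 83 < 93; seating 92 ≤ 106 → Small Employer Certificate required.
[R8] occupies leased commercial space (not: is a mobile business with no fixed premises); seating 92 < 156; employees 83 ≤ 119 → Municipal License not required.
[R9] occupies leased commercial space → General Business Registration required.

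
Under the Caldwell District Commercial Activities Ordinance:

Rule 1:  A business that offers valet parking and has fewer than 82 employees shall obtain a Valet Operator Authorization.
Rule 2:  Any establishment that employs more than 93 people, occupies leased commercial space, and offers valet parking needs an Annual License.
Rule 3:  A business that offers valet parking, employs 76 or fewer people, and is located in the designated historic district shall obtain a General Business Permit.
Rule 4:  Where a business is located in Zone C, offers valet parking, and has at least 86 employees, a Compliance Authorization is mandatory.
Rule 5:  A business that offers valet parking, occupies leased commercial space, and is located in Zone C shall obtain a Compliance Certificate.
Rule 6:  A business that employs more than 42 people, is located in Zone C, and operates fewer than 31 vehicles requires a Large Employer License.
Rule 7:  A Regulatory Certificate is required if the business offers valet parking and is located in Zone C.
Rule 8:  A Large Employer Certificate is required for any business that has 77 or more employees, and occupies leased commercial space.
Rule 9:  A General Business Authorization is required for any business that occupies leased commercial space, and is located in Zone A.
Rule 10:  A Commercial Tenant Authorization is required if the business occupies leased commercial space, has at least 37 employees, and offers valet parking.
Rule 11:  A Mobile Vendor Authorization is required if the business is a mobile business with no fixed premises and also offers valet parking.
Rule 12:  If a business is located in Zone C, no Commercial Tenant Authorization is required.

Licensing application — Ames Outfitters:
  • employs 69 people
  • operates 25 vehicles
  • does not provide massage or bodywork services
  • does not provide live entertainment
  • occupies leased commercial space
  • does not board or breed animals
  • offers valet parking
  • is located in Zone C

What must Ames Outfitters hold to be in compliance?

Compliance Certificate, Large Employer License, Regulatory Certificate, Valet Operator Authorization

Rule 1: offers valet parking; employees 69 < 82 → Valet Operator Authorization required.
Rule 2: employees 69 ≤ 93; occupies leased commercial space; offers valet parking → Annual License not required.
Rule 3: offers valet parking; employees 69 ≤ 76; is located in Zone C (not: is located in the designated historic district) → General Business Permit not required.
Rule 4: is located in Zone C; offers valet parking; employees 69 < 86 → Compliance Authorization not required.
Rule 5: offers valet parking; occupies leased commercial space; is located in Zone C → Compliance Certificate required.
Rule 6: employees 69 > 42; is located in Zone C; vehicles 25 < 31 → Large Employer License required.
Rule 7: offers valet parking; is located in Zone C → Regulatory Certificate required.
Rule 8: employees 69 < 77; occupies leased commercial space → Large Employer Certificate not required.
Rule 9: occupies leased commercial space; is located in Zone C (not: is located in Zone A) → General Business Authorization not required.
Rule 10: occupies leased commercial space; employees 69 ≥ 37; offers valet parking → Commercial Tenant Authorization required.
Rule 11: occupies leased commercial space (not: is a mobile business with no fixed premises); offers valet parking → Mobile Vendor Authorization not required.
Rule 12: is located in Zone C → exempt from Commercial Tenant Authorization.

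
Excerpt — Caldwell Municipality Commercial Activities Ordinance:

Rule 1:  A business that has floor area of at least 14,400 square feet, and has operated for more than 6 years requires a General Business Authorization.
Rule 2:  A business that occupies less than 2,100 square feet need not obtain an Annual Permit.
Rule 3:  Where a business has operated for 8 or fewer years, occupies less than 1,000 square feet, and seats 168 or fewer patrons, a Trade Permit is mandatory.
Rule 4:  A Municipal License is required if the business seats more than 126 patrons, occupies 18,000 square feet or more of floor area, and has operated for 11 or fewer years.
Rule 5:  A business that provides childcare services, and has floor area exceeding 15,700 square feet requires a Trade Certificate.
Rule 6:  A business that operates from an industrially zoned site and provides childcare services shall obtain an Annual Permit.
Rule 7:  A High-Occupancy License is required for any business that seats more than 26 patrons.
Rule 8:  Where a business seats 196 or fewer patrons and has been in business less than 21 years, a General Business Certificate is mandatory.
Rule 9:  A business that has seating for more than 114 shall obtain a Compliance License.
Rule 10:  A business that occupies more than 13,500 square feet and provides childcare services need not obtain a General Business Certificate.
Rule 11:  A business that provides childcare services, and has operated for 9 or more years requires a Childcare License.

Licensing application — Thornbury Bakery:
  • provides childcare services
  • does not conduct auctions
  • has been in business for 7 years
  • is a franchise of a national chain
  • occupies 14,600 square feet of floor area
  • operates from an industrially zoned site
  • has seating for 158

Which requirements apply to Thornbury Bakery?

Annual Permit, Compliance License, General Business Authorization, High-Occupancy License

Rule 1: floor area 14,600 square feet ≥ 14,400 square feet; years in business 7 > 6 → General Business Authorization required.
Rule 2: floor area 14,600 square feet ≥ 2,100 square feet → Annual Permit exemption does not apply.
Rule 3: years in business 7 ≤ 8; floor area 14,600 square feet ≥ 1,000 square feet; seating 158 ≤ 168 → Trade Permit not required.
Rule 4: seating 158 > 126; floor area 14,600 square feet < 18,000 square feet; years in business 7 ≤ 11 → Municipal License not required.
Rule 5: provides childcare services; floor area 14,600 square feet ≤ 15,700 square feet → Trade Certificate not required.
Rule 6: operates from an industrially zoned site; provides childcare services → Annual Permit required.
Rule 7: seating 158 > 26 → High-Occupancy License required.
Rule 8: seating 158 ≤ 196; years in business 7 < 21 → General Business Certificate required.
Rule 9: seating 158 > 114 → Compliance License required.
Rule 10: floor area 14,600 square feet > 13,500 square feet; provides childcare services → exempt from General Business Certificate.
Rule 11: provides childcare services; years in business 7 < 9 → Childcare License not required.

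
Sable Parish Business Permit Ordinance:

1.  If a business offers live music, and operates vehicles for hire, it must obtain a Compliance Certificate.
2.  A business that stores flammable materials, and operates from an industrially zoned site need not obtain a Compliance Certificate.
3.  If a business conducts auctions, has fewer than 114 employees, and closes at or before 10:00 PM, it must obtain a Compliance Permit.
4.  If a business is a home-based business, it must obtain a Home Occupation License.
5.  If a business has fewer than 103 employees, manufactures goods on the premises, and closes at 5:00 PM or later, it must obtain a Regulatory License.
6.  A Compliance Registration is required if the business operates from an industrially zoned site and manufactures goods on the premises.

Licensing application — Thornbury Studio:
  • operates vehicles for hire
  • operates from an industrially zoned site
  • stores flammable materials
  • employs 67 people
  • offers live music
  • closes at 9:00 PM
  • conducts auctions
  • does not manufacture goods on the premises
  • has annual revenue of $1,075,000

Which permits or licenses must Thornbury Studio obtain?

1. offers live music; operates vehicles for hire → Compliance Certificate required.
2. stores flammable materials; operates from an industrially zoned site → exempt from Compliance Certificate.
3. conducts auctions; employees 67 < 114; closes 9:00 PM, at/before 10:00 PM → Compliance Permit required.
4. operates from an industrially zoned site (not: is a home-based business) → Home Occupation License not required.
5. employees 67 < 103; does not manufacture goods on the premises; closes 9:00 PM, after 5:00 PM → Regulatory License not required.
6. operates from an industrially zoned site; does not manufacture goods on the premises → Compliance Registration not required.

Compliance Permit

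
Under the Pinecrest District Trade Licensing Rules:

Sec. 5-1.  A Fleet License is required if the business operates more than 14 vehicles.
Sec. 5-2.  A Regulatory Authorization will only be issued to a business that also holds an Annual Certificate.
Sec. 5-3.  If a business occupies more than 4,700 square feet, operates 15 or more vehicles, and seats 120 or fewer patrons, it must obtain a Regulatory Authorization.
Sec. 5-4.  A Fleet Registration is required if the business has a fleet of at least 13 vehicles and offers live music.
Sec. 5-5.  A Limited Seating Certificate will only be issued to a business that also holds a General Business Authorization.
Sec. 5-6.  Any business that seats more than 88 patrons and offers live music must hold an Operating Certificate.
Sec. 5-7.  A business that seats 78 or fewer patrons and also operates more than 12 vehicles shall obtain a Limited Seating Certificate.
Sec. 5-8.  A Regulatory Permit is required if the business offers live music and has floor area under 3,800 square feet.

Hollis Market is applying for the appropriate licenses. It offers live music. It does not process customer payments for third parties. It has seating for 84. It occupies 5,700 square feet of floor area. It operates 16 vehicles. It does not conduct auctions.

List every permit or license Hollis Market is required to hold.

Annual Certificate, Fleet License, Fleet Registration, Regulatory Authorization

Sec. 5-1. vehicles 16 > 14 → Fleet License required.
Sec. 5-2. Regulatory Authorization is required → Annual Certificate also required.
Sec. 5-3. floor area 5,700 square feet > 4,700 square feet; vehicles 16 ≥ 15; seating 84 ≤ 120 → Regulatory Authorization required.
Sec. 5-4. vehicles 16 ≥ 13; offers live music → Fleet Registration required.
Sec. 5-5. Limited Seating Certificate is not required → no effect.
Sec. 5-6. seating 84 ≤ 88; offers live music → Operating Certificate not required.
Sec. 5-7. seating 84 > 78; vehicles 16 > 12 → Limited Seating Certificate not required.
Sec. 5-8. offers live music; floor area 5,700 square feet ≥ 3,800 square feet → Regulatory Permit not required.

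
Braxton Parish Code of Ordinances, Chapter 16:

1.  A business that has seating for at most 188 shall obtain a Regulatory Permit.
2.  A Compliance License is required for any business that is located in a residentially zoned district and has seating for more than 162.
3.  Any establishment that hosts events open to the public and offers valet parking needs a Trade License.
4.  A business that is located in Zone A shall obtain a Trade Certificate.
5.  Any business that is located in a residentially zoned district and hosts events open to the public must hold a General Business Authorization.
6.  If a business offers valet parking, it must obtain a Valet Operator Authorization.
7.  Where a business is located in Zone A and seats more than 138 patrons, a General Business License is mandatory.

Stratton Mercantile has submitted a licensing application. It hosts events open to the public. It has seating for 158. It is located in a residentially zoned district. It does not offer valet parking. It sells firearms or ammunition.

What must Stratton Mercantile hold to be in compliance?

1. seating 158 ≤ 188 → Regulatory Permit required.
2. is located in a residentially zoned district; seating 158 ≤ 162 → Compliance License not required.
3. hosts events open to the public; does not offer valet parking → Trade License not required.
4. is located in a residentially zoned district (not: is located in Zone A) → Trade Certificate not required.
5. is located in a residentially zoned district; hosts events open to the public → General Business Authorization required.
6. does not offer valet parking → Valet Operator Authorization not required.
7. is located in a residentially zoned district (not: is located in Zone A); seating 158 > 138 → General Business License not required.

General Business Authorization, Regulatory Permit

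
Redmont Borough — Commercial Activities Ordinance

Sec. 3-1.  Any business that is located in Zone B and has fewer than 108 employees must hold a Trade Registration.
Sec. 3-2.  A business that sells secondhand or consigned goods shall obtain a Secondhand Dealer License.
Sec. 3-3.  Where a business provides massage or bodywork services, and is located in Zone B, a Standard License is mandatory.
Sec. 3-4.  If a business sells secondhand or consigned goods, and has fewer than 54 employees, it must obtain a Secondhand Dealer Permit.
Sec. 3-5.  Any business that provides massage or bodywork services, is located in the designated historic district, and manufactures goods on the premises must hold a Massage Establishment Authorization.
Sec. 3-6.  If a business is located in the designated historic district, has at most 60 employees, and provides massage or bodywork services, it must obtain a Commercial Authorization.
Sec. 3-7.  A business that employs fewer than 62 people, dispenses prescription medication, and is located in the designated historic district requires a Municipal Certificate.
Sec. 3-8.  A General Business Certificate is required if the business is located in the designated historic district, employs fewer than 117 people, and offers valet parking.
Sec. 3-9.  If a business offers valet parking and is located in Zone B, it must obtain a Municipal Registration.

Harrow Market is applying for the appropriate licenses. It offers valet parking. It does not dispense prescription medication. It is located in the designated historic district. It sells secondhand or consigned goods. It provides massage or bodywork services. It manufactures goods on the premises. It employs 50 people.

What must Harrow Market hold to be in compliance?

Commercial Authorization, General Business Certificate, Massage Establishment Authorization, Secondhand Dealer License, Secondhand Dealer Permit

Sec. 3-1. is located in the designated historic district (not: is located in Zone B); employees 50 < 108 → Trade Registration not required.
Sec. 3-2. sells secondhand or consigned goods → Secondhand Dealer License required.
Sec. 3-3. provides massage or bodywork services; is located in the designated historic district (not: is located in Zone B) → Standard License not required.
Sec. 3-4. sells secondhand or consigned goods; employees 50 < 54 → Secondhand Dealer Permit required.
Sec. 3-5. provides massage or bodywork services; is located in the designated historic district; manufactures goods on the premises → Massage Establishment Authorization required.
Sec. 3-6. is located in the designated historic district; employees 50 ≤ 60; provides massage or bodywork services → Commercial Authorization required.
Sec. 3-7. employees 50 < 62; does not dispense prescription medication; is located in the designated historic district → Municipal Certificate not required.
Sec. 3-8. is located in the designated historic district; employees 50 < 117; offers valet parking → General Business Certificate required.
Sec. 3-9. offers valet parking; is located in the designated historic district (not: is located in Zone B) → Municipal Registration not required.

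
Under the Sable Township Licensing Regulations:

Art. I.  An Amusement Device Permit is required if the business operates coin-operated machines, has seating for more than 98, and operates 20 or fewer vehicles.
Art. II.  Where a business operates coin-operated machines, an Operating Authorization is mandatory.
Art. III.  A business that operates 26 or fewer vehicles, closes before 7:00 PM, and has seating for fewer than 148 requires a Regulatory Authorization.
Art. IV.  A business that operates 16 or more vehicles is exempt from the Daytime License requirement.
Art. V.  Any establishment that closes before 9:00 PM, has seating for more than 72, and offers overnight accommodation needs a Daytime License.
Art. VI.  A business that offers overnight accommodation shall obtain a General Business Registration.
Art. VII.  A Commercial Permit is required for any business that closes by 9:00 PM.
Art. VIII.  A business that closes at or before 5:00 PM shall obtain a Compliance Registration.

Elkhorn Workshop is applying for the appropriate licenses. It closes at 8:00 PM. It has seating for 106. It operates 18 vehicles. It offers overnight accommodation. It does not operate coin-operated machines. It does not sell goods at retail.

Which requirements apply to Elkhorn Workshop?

Commercial Permit, General Business Registration

Art. I. does not operate coin-operated machines; seating 106 > 98; vehicles 18 ≤ 20 → Amusement Device Permit not required.
Art. II. does not operate coin-operated machines → Operating Authorization not required.
Art. III. vehicles 18 ≤ 26; closes 8:00 PM, after 7:00 PM; seating 106 < 148 → Regulatory Authorization not required.
Art. IV. vehicles 18 ≥ 16 → exempt from Daytime License.
Art. V. closes 8:00 PM, at/before 9:00 PM; seating 106 > 72; offers overnight accommodation → Daytime License required.
Art. VI. offers overnight accommodation → General Business Registration required.
Art. VII. closes 8:00 PM, at/before 9:00 PM → Commercial Permit required.
Art. VIII. closes 8:00 PM, after 5:00 PM → Compliance Registration not required.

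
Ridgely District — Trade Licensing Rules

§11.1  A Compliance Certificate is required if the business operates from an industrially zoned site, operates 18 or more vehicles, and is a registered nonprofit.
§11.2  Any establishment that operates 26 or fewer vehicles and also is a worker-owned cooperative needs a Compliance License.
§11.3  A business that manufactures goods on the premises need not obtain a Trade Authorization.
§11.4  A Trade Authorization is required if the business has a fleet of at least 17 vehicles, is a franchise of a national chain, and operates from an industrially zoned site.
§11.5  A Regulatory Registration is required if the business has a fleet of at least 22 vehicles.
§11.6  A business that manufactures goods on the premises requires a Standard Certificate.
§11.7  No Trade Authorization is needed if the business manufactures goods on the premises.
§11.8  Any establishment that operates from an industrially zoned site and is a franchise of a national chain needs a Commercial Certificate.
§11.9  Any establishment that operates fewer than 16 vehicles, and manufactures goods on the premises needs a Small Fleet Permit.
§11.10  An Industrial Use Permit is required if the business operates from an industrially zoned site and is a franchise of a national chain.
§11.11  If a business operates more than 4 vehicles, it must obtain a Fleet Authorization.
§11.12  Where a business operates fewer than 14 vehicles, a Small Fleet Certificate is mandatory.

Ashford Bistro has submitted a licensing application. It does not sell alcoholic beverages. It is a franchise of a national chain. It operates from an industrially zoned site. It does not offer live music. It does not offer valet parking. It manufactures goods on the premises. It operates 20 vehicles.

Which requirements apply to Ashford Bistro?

Commercial Certificate, Fleet Authorization, Industrial Use Permit, Standard Certificate

§11.1 operates from an industrially zoned site; vehicles 20 ≥ 18; is a franchise of a national chain (not: is a registered nonprofit) → Compliance Certificate not required.
§11.2 vehicles 20 ≤ 26; is a franchise of a national chain (not: is a worker-owned cooperative) → Compliance License not required.
§11.3 manufactures goods on the premises → exempt from Trade Authorization.
§11.4 vehicles 20 ≥ 17; is a franchise of a national chain; operates from an industrially zoned site → Trade Authorization required.
§11.5 vehicles 20 < 22 → Regulatory Registration not required.
§11.6 manufactures goods on the premises → Standard Certificate required.
§11.7 manufactures goods on the premises → exempt from Trade Authorization.
§11.8 operates from an industrially zoned site; is a franchise of a national chain → Commercial Certificate required.
§11.9 vehicles 20 ≥ 16; manufactures goods on the premises → Small Fleet Permit not required.
§11.10 operates from an industrially zoned site; is a franchise of a national chain → Industrial Use Permit required.
§11.11 vehicles 20 > 4 → Fleet Authorization required.
§11.12 vehicles 20 ≥ 14 → Small Fleet Certificate not required.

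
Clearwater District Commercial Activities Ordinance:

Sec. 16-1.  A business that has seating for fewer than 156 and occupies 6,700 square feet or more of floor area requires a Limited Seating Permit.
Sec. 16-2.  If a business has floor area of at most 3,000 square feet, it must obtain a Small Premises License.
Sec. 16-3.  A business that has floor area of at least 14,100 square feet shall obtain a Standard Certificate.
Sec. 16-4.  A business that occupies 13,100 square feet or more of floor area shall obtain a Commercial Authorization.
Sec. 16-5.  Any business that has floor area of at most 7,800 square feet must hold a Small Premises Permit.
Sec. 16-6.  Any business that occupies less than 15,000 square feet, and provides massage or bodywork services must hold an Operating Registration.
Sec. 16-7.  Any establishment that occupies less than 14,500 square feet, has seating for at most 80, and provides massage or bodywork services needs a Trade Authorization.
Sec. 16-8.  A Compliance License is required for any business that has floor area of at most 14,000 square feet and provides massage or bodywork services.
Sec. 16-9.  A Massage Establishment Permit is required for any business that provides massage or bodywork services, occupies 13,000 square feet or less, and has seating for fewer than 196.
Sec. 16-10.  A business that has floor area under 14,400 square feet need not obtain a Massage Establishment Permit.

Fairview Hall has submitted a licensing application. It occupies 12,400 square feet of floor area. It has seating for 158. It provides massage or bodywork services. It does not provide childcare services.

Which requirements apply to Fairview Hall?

Compliance License, Operating Registration

Sec. 16-1. seating 158 ≥ 156; floor area 12,400 square feet ≥ 6,700 square feet → Limited Seating Permit not required.
Sec. 16-2. floor area 12,400 square feet > 3,000 square feet → Small Premises License not required.
Sec. 16-3. floor area 12,400 square feet < 14,100 square feet → Standard Certificate not required.
Sec. 16-4. floor area 12,400 square feet < 13,100 square feet → Commercial Authorization not required.
Sec. 16-5. floor area 12,400 square feet > 7,800 square feet → Small Premises Permit not required.
Sec. 16-6. floor area 12,400 square feet < 15,000 square feet; provides massage or bodywork services → Operating Registration required.
Sec. 16-7. floor area 12,400 square feet < 14,500 square feet; seating 158 > 80; provides massage or bodywork services → Trade Authorization not required.
Sec. 16-8. floor area 12,400 square feet ≤ 14,000 square feet; provides massage or bodywork services → Compliance License required.
Sec. 16-9. provides massage or bodywork services; floor area 12,400 square feet ≤ 13,000 square feet; seating 158 < 196 → Massage Establishment Permit required.
Sec. 16-10. floor area 12,400 square feet < 14,400 square feet → exempt from Massage Establishment Permit.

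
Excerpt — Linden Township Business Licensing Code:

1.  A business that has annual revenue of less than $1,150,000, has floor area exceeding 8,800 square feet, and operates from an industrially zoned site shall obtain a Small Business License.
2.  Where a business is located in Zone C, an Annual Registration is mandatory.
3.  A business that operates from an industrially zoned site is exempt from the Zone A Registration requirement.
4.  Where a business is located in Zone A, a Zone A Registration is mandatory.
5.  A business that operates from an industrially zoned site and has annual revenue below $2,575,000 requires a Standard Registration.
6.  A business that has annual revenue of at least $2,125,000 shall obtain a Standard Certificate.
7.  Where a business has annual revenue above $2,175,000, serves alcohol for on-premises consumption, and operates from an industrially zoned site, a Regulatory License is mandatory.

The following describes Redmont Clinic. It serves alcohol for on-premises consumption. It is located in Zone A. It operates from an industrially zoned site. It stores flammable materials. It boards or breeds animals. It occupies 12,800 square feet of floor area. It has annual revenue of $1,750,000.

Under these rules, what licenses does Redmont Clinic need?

1. revenue $1,750,000 ≥ $1,150,000; floor area 12,800 square feet > 8,800 square feet; operates from an industrially zoned site → Small Business License not required.
2. is located in Zone A (not: is located in Zone C) → Annual Registration not required.
3. operates from an industrially zoned site → exempt from Zone A Registration.
4. is located in Zone A → Zone A Registration required.
5. operates from an industrially zoned site; revenue $1,750,000 < $2,575,000 → Standard Registration required.
6. revenue $1,750,000 < $2,125,000 → Standard Certificate not required.
7. revenue $1,750,000 ≤ $2,175,000; serves alcohol for on-premises consumption; operates from an industrially zoned site → Regulatory License not required.

Standard Registration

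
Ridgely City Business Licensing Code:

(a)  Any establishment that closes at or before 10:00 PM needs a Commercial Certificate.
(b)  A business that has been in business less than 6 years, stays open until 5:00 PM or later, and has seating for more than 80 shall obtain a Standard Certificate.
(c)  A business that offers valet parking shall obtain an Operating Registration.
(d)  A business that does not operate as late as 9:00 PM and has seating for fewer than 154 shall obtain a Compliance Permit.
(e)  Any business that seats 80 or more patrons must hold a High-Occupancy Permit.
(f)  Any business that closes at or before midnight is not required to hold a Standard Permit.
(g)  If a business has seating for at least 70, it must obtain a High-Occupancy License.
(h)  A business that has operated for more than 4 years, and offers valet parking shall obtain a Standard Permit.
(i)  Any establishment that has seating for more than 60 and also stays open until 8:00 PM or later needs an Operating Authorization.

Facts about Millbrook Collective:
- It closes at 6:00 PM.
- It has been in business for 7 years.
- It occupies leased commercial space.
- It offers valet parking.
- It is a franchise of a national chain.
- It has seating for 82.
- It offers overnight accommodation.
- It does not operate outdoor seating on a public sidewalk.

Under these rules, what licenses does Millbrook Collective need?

(a) closes 6:00 PM, at/before 10:00 PM → Commercial Certificate required.
(b) years in business 7 ≥ 6; closes 6:00 PM, after 5:00 PM; seating 82 > 80 → Standard Certificate not required.
(c) offers valet parking → Operating Registration required.
(d) closes 6:00 PM, at/before 9:00 PM; seating 82 < 154 → Compliance Permit required.
(e) seating 82 ≥ 80 → High-Occupancy Permit required.
(f) closes 6:00 PM, at/before midnight → exempt from Standard Permit.
(g) seating 82 ≥ 70 → High-Occupancy License required.
(h) years in business 7 > 4; offers valet parking → Standard Permit required.
(i) seating 82 > 60; closes 6:00 PM, at/before 8:00 PM → Operating Authorization not required.

Commercial Certificate, Compliance Permit, High-Occupancy License, High-Occupancy Permit, Operating Registration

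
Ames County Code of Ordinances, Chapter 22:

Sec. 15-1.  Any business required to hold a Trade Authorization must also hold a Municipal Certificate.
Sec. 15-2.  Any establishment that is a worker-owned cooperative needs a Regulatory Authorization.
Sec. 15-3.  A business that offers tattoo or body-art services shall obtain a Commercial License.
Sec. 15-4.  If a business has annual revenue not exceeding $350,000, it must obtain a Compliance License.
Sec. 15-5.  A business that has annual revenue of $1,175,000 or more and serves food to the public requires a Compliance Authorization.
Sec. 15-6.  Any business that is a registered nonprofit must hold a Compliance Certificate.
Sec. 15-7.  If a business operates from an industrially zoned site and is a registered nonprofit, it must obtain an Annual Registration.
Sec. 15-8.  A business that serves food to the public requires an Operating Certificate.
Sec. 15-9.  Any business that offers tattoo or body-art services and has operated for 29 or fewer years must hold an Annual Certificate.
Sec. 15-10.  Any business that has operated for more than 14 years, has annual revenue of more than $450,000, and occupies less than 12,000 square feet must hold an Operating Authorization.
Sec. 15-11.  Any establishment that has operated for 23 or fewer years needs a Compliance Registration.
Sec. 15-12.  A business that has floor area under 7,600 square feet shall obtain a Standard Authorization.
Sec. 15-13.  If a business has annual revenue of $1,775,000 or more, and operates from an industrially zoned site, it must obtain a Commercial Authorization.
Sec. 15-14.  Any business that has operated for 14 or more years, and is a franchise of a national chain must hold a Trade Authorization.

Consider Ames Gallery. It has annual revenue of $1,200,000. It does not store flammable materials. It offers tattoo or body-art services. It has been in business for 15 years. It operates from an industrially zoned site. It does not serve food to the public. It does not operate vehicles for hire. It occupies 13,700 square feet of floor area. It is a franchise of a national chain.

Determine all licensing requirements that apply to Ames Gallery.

Sec. 15-1. Trade Authorization is required → Municipal Certificate also required.
Sec. 15-2. is a franchise of a national chain (not: is a worker-owned cooperative) → Regulatory Authorization not required.
Sec. 15-3. offers tattoo or body-art services → Commercial License required.
Sec. 15-4. revenue $1,200,000 > $350,000 → Compliance License not required.
Sec. 15-5. revenue $1,200,000 ≥ $1,175,000; does not serve food to the public → Compliance Authorization not required.
Sec. 15-6. is a franchise of a national chain (not: is a registered nonprofit) → Compliance Certificate not required.
Sec. 15-7. operates from an industrially zoned site; is a franchise of a national chain (not: is a registered nonprofit) → Annual Registration not required.
Sec. 15-8. does not serve food to the public → Operating Certificate not required.
Sec. 15-9. offers tattoo or body-art services; years in business 15 ≤ 29 → Annual Certificate required.
Sec. 15-10. years in business 15 > 14; revenue $1,200,000 > $450,000; floor area 13,700 square feet ≥ 12,000 square feet → Operating Authorization not required.
Sec. 15-11. years in business 15 ≤ 23 → Compliance Registration required.
Sec. 15-12. floor area 13,700 square feet ≥ 7,600 square feet → Standard Authorization not required.
Sec. 15-13. revenue $1,200,000 < $1,775,000; operates from an industrially zoned site → Commercial Authorization not required.
Sec. 15-14. years in business 15 ≥ 14; is a franchise of a national chain → Trade Authorization required.

Annual Certificate, Commercial License, Compliance Registration, Municipal Certificate, Trade Authorization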